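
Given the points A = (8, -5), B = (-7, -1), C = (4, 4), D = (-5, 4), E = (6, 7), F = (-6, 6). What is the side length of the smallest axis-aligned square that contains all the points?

15

The bounding box has width 15 and height 12.
An axis-aligned square enclosing the set must have side ≥ max(width, height).
So the minimum side is max(15, 12) = 15.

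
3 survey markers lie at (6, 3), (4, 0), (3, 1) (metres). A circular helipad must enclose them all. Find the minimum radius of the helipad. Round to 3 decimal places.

Call the three points A, B, C in the order given.
Side lengths²: AB² = 13, AC² = 13, BC² = 2.
Since AC² = 13 < 13 + 2 = 15, the triangle is acute, so the smallest enclosing circle is the circumcircle.
Circumcentre = (4.7, 1.7), r² = 3.38.
r = √(3.38) ≈ 1.838.

1.838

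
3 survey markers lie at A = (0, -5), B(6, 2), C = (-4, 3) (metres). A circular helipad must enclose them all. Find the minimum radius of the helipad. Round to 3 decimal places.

5.452

Side lengths²: AB² = 85, AC² = 80, BC² = 101.
Since BC² = 101 < 85 + 80 = 165, the triangle is acute, so the smallest enclosing circle is the circumcircle.
Circumcentre = (15/19, 15/38), r² = 42925/1444.
r = √(42925/1444) ≈ 5.452.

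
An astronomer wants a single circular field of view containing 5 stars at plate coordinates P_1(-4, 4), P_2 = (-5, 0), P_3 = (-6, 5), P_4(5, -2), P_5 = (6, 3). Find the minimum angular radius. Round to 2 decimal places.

6.52

A smallest enclosing disk is always determined by at most three of the input points on its boundary.
The minimum enclosing circle is determined by three boundary points: P_3, P_4, P_5.
Their circumcentre is (-12/31, 52/31) with r² = 40885/961.
The farthest remaining point P_2 is at distance² 23153/961 ≤ 40885/961.
r = √(40885/961) ≈ 6.52.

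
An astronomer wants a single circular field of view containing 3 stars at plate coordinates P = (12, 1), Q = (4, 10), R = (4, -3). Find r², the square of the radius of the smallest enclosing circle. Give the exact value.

Side lengths²: PQ² = 145, PR² = 80, QR² = 169.
Since QR² = 169 < 145 + 80 = 225, the triangle is acute, so the smallest enclosing circle is the circumcircle.
Circumcentre = (5.75, 3.5), r² = 45.3125.

45.3125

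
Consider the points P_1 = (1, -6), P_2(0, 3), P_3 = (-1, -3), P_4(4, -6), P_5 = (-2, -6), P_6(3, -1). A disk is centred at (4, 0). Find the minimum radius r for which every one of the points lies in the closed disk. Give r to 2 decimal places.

8.49

The required radius is the distance from (4, 0) to the farthest point.
Squared distances: 45, 25, 34, 36, 72, 2.
Maximum is 72, attained at P_5.
r = √72 ≈ 8.49.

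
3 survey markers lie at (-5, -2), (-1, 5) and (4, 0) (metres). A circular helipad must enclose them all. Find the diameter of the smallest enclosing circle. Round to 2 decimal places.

9.56

Call the three points A, B, C in the order given.
Side lengths²: AB² = 65, AC² = 85, BC² = 50.
Since AC² = 85 < 65 + 50 = 115, the triangle is acute, so the smallest enclosing circle is the circumcircle.
Circumcentre = (-17/22, 5/22), r² = 5525/242.
Diameter = 2r = 2√(5525/242) ≈ 9.56.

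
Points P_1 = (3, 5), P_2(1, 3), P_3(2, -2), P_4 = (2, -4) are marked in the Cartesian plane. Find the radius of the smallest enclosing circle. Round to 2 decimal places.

4.53

The minimum enclosing circle of a finite set is fixed by two of the points (as a diameter) or three (as a circumcircle).
The farthest pair is P_1–P_4 with squared distance 82. The circle on this segment as diameter has centre (2.5, 0.5) and r² = 82/4 = 20.5.
Check P_2: distance² to centre = 8.5 ≤ 20.5, so it lies inside.
All remaining points lie in this disk, and no smaller disk contains both endpoints, so this is the minimum enclosing circle.
r = √(20.5) ≈ 4.53.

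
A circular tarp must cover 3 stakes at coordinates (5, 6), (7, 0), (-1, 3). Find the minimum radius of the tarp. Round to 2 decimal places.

Call the three points A, B, C in the order given.
Side lengths²: AB² = 40, AC² = 45, BC² = 73.
Since BC² = 73 < 45 + 40 = 85, the triangle is acute, so the smallest enclosing circle is the circumcircle.
Circumcentre = (45/14, 29/14), r² = 1825/98.
r = √(1825/98) ≈ 4.32.

4.32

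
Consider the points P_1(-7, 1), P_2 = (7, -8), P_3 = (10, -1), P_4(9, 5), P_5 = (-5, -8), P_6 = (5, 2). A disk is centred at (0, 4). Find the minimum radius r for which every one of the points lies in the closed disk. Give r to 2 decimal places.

13.89

The required radius is the distance from (0, 4) to the farthest point.
Squared distances: 58, 193, 125, 82, 169, 29.
Maximum is 193, attained at P_2.
r = √193 ≈ 13.89.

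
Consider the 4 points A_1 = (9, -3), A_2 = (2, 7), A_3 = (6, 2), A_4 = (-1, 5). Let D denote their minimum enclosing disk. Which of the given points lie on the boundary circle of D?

A_1, A_4

A smallest enclosing disk is always determined by at most three of the input points on its boundary.
The farthest pair is A_1–A_4 with squared distance 164. The circle on this segment as diameter has centre (4, 1) and r² = 164/4 = 41.
Check A_2: distance² to centre = 40 ≤ 41, so it lies inside.
All remaining points lie in this disk, and no smaller disk contains both endpoints, so this is the minimum enclosing circle.
The points at distance exactly r from the centre are A_1, A_4 — 2 points.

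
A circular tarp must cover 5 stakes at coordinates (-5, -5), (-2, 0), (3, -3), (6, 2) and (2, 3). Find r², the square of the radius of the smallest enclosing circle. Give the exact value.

42.5

By Welzl's lemma the MEC is supported by two points (diametrically opposite) or three points (on a circumcircle).
The farthest pair is (-5, -5)–(6, 2) with squared distance 170. The circle on this segment as diameter has centre (0.5, -1.5) and r² = 170/4 = 42.5.
Check (-2, 0): distance² to centre = 8.5 ≤ 42.5, so it lies inside.
All remaining points lie in this disk, and no smaller disk contains both endpoints, so this is the minimum enclosing circle.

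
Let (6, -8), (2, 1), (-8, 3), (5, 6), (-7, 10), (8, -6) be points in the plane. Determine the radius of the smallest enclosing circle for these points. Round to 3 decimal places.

The farthest pair is (6, -8)–(-7, 10) with squared distance 493. The circle on this segment as diameter has centre (-0.5, 1) and r² = 493/4 = 123.25.
Check (2, 1): distance² to centre = 6.25 ≤ 123.25, so it lies inside.
All remaining points lie in this disk, and no smaller disk contains both endpoints, so this is the minimum enclosing circle.
r = √(123.25) ≈ 11.102.

11.102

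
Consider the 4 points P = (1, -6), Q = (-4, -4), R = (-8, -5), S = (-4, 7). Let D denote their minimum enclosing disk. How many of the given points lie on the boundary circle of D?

The minimum enclosing circle of a finite set is fixed by two of the points (as a diameter) or three (as a circumcircle).
The minimum enclosing circle is determined by three boundary points: P, R, S.
Their circumcentre is (-81/28, -1/28) with r² = 19885/392.
The farthest remaining point Q is at distance² 6641/392 ≤ 19885/392.
The points at distance exactly r from the centre are P, R, S — 3 points.

3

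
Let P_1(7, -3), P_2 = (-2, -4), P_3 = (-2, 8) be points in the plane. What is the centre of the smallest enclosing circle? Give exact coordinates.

(17/9, 2)

Side lengths²: P_1P_2² = 82, P_1P_3² = 202, P_2P_3² = 144.
Since P_1P_3² = 202 < 144 + 82 = 226, the triangle is acute, so the smallest enclosing circle is the circumcircle.
Circumcentre = (17/9, 2), r² = 4141/81.
Centre = (17/9, 2).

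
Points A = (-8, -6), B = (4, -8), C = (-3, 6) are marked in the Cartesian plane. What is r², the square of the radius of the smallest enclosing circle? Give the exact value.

31265/484

Side lengths²: AB² = 148, AC² = 169, BC² = 245.
Since BC² = 245 < 169 + 148 = 317, the triangle is acute, so the smallest enclosing circle is the circumcircle.
Circumcentre = (-25/22, -20/11), r² = 31265/484.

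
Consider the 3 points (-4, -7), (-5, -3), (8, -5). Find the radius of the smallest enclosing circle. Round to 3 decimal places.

Call the three points A, B, C in the order given.
Side lengths²: AB² = 17, AC² = 148, BC² = 173.
Since BC² = 173 ≥ 148 + 17 = 165, the angle opposite BC is not acute, so the smallest enclosing circle has BC as diameter.
Centre = midpoint of BC = (1.5, -4), r² = 173/4 = 43.25.
r = √(43.25) ≈ 6.576.

6.576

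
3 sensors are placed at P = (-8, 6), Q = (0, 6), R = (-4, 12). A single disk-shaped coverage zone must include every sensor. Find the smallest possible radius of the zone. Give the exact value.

13/3

Side lengths²: PQ² = 64, PR² = 52, QR² = 52.
Since PQ² = 64 < 52 + 52 = 104, the triangle is acute, so the smallest enclosing circle is the circumcircle.
Circumcentre = (-4, 23/3), r² = 169/9.
r = √(169/9) = 13/3.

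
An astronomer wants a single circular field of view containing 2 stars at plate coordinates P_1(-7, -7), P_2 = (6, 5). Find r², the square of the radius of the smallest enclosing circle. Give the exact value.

The smallest circle enclosing two points has them as diameter endpoints.
Centre = midpoint = (-0.5, -1); r² = |P_1P_2|²/4 = 313/4 = 78.25.

78.25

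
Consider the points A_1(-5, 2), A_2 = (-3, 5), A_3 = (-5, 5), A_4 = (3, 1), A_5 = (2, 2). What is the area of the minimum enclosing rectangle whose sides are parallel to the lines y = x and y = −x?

In coordinates u = x + y, v = x − y the rectangle is axis-aligned; the map (x,y)→(u,v) scales areas by 2.
u-values: -3, 2, 0, 4, 4; range = 4 − (-3) = 7.
v-values: -7, -8, -10, 2, 0; range = 2 − (-10) = 12.
Area = (7 × 12) / 2 = 42.

42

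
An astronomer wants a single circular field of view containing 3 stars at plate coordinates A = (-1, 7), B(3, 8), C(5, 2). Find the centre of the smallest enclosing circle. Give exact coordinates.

Side lengths²: AB² = 17, AC² = 61, BC² = 40.
Since AC² = 61 ≥ 40 + 17 = 57, the angle opposite AC is not acute, so the smallest enclosing circle has AC as diameter.
Centre = midpoint of AC = (2, 4.5), r² = 61/4 = 15.25.
Centre = (2, 4.5).

(2, 4.5)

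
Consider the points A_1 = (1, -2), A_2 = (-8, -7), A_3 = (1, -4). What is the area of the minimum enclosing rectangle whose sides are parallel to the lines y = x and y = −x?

42

In coordinates u = x + y, v = x − y the rectangle is axis-aligned; the map (x,y)→(u,v) scales areas by 2.
u-values: -1, -15, -3; range = -1 − (-15) = 14.
v-values: 3, -1, 5; range = 5 − (-1) = 6.
Area = (14 × 6) / 2 = 42.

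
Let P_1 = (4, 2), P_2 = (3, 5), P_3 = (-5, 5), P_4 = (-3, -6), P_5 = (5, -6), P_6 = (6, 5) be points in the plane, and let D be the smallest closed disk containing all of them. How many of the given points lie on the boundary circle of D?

The minimum enclosing circle is determined by three boundary points: P_3, P_5, P_6.
Their circumcentre is (0.5, -1/22) with r² = 13481/242.
The farthest remaining point P_4 is at distance² 11545/242 ≤ 13481/242.
The points at distance exactly r from the centre are P_3, P_5, P_6 — 3 points.

3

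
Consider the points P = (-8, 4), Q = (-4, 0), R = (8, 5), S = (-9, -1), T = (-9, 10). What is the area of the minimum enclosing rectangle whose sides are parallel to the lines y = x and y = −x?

253

In coordinates u = x + y, v = x − y the rectangle is axis-aligned; the map (x,y)→(u,v) scales areas by 2.
u-values: -4, -4, 13, -10, 1; range = 13 − (-10) = 23.
v-values: -12, -4, 3, -8, -19; range = 3 − (-19) = 22.
Area = (23 × 22) / 2 = 253.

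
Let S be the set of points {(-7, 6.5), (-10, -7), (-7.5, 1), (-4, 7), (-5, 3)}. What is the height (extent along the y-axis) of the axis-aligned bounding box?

max y = 7, min y = -7, so height = 14.

14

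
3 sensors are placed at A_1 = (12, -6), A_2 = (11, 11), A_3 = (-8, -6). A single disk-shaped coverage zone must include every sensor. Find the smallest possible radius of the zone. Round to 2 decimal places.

12.77

Side lengths²: A_1A_2² = 290, A_1A_3² = 400, A_2A_3² = 650.
Since A_2A_3² = 650 < 400 + 290 = 690, the triangle is acute, so the smallest enclosing circle is the circumcircle.
Circumcentre = (2, 33/17), r² = 47125/289.
r = √(47125/289) ≈ 12.77.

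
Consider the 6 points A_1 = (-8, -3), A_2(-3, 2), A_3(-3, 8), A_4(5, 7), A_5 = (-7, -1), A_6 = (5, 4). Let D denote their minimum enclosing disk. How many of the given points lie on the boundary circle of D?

2

The farthest pair is A_1–A_4 with squared distance 269. The circle on this segment as diameter has centre (-1.5, 2) and r² = 269/4 = 67.25.
Check A_2: distance² to centre = 2.25 ≤ 67.25, so it lies inside.
All remaining points lie in this disk, and no smaller disk contains both endpoints, so this is the minimum enclosing circle.
The points at distance exactly r from the centre are A_1, A_4 — 2 points.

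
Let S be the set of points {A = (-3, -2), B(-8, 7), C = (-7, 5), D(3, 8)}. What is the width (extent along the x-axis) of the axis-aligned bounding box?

max x = 3, min x = -8, so width = 11.

11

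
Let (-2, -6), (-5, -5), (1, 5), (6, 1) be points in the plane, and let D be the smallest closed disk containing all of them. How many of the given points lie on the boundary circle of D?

3

The minimum enclosing circle of a finite set is fixed by two of the points (as a diameter) or three (as a circumcircle).
The minimum enclosing circle is determined by three boundary points: (-5, -5), (1, 5), (6, 1).
Their circumcentre is (7/74, -93/74) with r² = 109429/2738.
The farthest remaining point (-2, -6) is at distance² 73613/2738 ≤ 109429/2738.
The points at distance exactly r from the centre are (-5, -5), (1, 5), (6, 1) — 3 points.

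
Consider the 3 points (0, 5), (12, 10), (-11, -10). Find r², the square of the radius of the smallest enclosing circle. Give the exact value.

232.25

Call the three points A, B, C in the order given.
Side lengths²: AB² = 169, AC² = 346, BC² = 929.
Since BC² = 929 ≥ 346 + 169 = 515, the angle opposite BC is not acute, so the smallest enclosing circle has BC as diameter.
Centre = midpoint of BC = (0.5, 0), r² = 929/4 = 232.25.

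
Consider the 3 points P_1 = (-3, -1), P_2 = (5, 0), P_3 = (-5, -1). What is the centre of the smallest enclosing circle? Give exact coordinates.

(0, -0.5)

Side lengths²: P_1P_2² = 65, P_1P_3² = 4, P_2P_3² = 101.
Since P_2P_3² = 101 ≥ 65 + 4 = 69, the angle opposite P_2P_3 is not acute, so the smallest enclosing circle has P_2P_3 as diameter.
Centre = midpoint of P_2P_3 = (0, -0.5), r² = 101/4 = 25.25.
Centre = (0, -0.5).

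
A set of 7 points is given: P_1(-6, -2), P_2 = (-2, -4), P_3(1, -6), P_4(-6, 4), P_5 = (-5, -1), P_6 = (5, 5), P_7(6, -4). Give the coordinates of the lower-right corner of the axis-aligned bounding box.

(6, -6)

x-range [-6, 6], y-range [-6, 5].
The lower-right corner is (6, -6).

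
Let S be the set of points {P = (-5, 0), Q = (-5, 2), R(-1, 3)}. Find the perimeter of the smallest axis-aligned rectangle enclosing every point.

14

Width = max x − min x = -1 − (-5) = 4.
Height = max y − min y = 3 − 0 = 3.
Perimeter = 2(4 + 3) = 14.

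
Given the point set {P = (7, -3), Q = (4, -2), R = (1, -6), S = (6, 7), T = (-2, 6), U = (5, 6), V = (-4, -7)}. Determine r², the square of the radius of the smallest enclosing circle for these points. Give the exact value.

74

A smallest enclosing disk is always determined by at most three of the input points on its boundary.
The farthest pair is S–V with squared distance 296. The circle on this segment as diameter has centre (1, 0) and r² = 296/4 = 74.
Check P: distance² to centre = 45 ≤ 74, so it lies inside.
All remaining points lie in this disk, and no smaller disk contains both endpoints, so this is the minimum enclosing circle.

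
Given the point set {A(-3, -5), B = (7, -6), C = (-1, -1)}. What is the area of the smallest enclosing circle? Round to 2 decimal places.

80.04

Side lengths²: AB² = 101, AC² = 20, BC² = 89.
Since AB² = 101 < 89 + 20 = 109, the triangle is acute, so the smallest enclosing circle is the circumcircle.
Circumcentre = (43/21, -211/42), r² = 44945/1764.
Area = π·r² = π·44945/1764 ≈ 80.04.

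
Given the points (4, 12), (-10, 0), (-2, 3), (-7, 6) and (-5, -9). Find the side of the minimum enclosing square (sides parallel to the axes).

21

The bounding box has width 14 and height 21.
An axis-aligned square enclosing the set must have side ≥ max(width, height).
So the minimum side is max(14, 21) = 21.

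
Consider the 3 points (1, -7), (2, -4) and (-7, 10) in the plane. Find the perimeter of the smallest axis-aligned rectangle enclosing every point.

Width = max x − min x = 2 − (-7) = 9.
Height = max y − min y = 10 − (-7) = 17.
Perimeter = 2(9 + 17) = 52.

52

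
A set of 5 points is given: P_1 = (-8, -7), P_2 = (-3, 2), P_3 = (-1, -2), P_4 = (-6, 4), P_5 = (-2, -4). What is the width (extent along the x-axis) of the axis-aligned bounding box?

max x = -1, min x = -8, so width = 7.

7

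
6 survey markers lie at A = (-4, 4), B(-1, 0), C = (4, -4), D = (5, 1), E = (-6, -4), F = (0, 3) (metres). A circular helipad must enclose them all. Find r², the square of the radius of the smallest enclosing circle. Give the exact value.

A smallest enclosing disk is always determined by at most three of the input points on its boundary.
The minimum enclosing circle is determined by three boundary points: A, D, E.
Their circumcentre is (-9/13, -14/13) with r² = 6205/169.
The farthest remaining point C is at distance² 5165/169 ≤ 6205/169.

6205/169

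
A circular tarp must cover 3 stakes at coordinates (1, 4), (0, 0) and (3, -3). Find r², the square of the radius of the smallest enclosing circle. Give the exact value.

Call the three points A, B, C in the order given.
Side lengths²: AB² = 17, AC² = 53, BC² = 18.
Since AC² = 53 ≥ 18 + 17 = 35, the angle opposite AC is not acute, so the smallest enclosing circle has AC as diameter.
Centre = midpoint of AC = (2, 0.5), r² = 53/4 = 13.25.

13.25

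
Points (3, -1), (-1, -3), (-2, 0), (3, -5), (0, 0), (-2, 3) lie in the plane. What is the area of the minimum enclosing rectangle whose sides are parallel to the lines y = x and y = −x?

In coordinates u = x + y, v = x − y the rectangle is axis-aligned; the map (x,y)→(u,v) scales areas by 2.
u-values: 2, -4, -2, -2, 0, 1; range = 2 − (-4) = 6.
v-values: 4, 2, -2, 8, 0, -5; range = 8 − (-5) = 13.
Area = (6 × 13) / 2 = 39.

39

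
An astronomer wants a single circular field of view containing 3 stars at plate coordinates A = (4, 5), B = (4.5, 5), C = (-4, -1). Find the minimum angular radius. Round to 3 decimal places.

Side lengths²: AB² = 0.25, AC² = 100, BC² = 108.25.
Since BC² = 108.25 ≥ 100 + 0.25 = 100.25, the angle opposite BC is not acute, so the smallest enclosing circle has BC as diameter.
Centre = midpoint of BC = (0.25, 2), r² = 108.25/4 = 27.0625.
r = √(27.0625) ≈ 5.202.

5.202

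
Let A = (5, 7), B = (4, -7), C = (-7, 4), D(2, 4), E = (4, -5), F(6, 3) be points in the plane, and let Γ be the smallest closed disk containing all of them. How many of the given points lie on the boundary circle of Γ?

By Welzl's lemma the MEC is supported by two points (diametrically opposite) or three points (on a circumcircle).
The minimum enclosing circle is determined by three boundary points: A, B, C.
Their circumcentre is (0.3, 0.3) with r² = 66.98.
The farthest remaining point E is at distance² 41.78 ≤ 66.98.
The points at distance exactly r from the centre are A, B, C — 3 points.

3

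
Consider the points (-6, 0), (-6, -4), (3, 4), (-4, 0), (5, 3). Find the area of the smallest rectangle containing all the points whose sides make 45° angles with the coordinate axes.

In coordinates u = x + y, v = x − y the rectangle is axis-aligned; the map (x,y)→(u,v) scales areas by 2.
u-values: -6, -10, 7, -4, 8; range = 8 − (-10) = 18.
v-values: -6, -2, -1, -4, 2; range = 2 − (-6) = 8.
Area = (18 × 8) / 2 = 72.

72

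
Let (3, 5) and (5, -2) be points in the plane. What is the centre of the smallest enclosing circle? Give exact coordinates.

(4, 1.5)

The smallest circle enclosing two points has them as diameter endpoints.
Centre = midpoint = (4, 1.5); r² = |(3, 5)−(5, -2)|²/4 = 53/4 = 13.25.
Centre = (4, 1.5).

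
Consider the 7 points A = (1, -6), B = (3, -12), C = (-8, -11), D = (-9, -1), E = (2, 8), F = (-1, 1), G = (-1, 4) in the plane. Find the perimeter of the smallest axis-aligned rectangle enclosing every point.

Width = max x − min x = 3 − (-9) = 12.
Height = max y − min y = 8 − (-12) = 20.
Perimeter = 2(12 + 20) = 64.

64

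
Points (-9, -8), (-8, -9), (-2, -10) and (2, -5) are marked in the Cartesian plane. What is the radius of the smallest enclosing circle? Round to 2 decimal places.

The minimum enclosing circle of a finite set is fixed by two of the points (as a diameter) or three (as a circumcircle).
The farthest pair is (-9, -8)–(2, -5) with squared distance 130. The circle on this segment as diameter has centre (-3.5, -6.5) and r² = 130/4 = 32.5.
Check (-8, -9): distance² to centre = 26.5 ≤ 32.5, so it lies inside.
All remaining points lie in this disk, and no smaller disk contains both endpoints, so this is the minimum enclosing circle.
r = √(32.5) ≈ 5.70.

5.70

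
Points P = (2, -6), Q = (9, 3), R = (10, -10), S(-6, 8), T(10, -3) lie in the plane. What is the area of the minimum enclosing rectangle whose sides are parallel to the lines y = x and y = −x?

In coordinates u = x + y, v = x − y the rectangle is axis-aligned; the map (x,y)→(u,v) scales areas by 2.
u-values: -4, 12, 0, 2, 7; range = 12 − (-4) = 16.
v-values: 8, 6, 20, -14, 13; range = 20 − (-14) = 34.
Area = (16 × 34) / 2 = 272.

272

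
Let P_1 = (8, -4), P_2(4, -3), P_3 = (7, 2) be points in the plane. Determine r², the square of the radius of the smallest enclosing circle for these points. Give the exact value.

Side lengths²: P_1P_2² = 17, P_1P_3² = 37, P_2P_3² = 34.
Since P_1P_3² = 37 < 34 + 17 = 51, the triangle is acute, so the smallest enclosing circle is the circumcircle.
Circumcentre = (303/46, -53/46), r² = 10693/1058.

10693/1058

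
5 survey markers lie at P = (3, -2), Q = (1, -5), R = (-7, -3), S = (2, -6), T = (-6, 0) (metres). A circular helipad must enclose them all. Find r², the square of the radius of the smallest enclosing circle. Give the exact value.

A smallest enclosing disk is always determined by at most three of the input points on its boundary.
The minimum enclosing circle is determined by three boundary points: P, R, S.
Their circumcentre is (-51/26, -75/26) with r² = 8585/338.
The farthest remaining point T is at distance² 8325/338 ≤ 8585/338.

8585/338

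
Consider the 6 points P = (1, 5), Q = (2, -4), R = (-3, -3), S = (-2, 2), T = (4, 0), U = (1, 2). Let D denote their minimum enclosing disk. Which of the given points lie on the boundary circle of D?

The minimum enclosing circle is determined by three boundary points: P, Q, R.
Their circumcentre is (3/11, 4/11) with r² = 2665/121.
The farthest remaining point T is at distance² 1697/121 ≤ 2665/121.
The points at distance exactly r from the centre are P, Q, R — 3 points.

P, Q, R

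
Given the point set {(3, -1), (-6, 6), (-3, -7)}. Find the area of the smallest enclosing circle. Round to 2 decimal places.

141.99

Call the three points A, B, C in the order given.
Side lengths²: AB² = 130, AC² = 72, BC² = 178.
Since BC² = 178 < 130 + 72 = 202, the triangle is acute, so the smallest enclosing circle is the circumcircle.
Circumcentre = (-3.6875, -0.3125), r² = 45.1953125.
Area = π·r² = π·45.1953125 ≈ 141.99.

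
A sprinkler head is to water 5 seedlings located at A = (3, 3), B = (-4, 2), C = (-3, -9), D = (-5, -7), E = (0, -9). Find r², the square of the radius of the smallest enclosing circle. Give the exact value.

The farthest pair is A–C with squared distance 180. The circle on this segment as diameter has centre (0, -3) and r² = 180/4 = 45.
Check B: distance² to centre = 41 ≤ 45, so it lies inside.
All remaining points lie in this disk, and no smaller disk contains both endpoints, so this is the minimum enclosing circle.

45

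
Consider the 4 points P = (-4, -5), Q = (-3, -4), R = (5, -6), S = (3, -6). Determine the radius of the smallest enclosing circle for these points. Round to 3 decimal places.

The farthest pair is P–R with squared distance 82. The circle on this segment as diameter has centre (0.5, -5.5) and r² = 82/4 = 20.5.
Check Q: distance² to centre = 14.5 ≤ 20.5, so it lies inside.
All remaining points lie in this disk, and no smaller disk contains both endpoints, so this is the minimum enclosing circle.
r = √(20.5) ≈ 4.528.

4.528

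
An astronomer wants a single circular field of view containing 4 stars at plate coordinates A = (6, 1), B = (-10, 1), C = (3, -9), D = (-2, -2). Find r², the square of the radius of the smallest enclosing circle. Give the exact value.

73.3025

The minimum enclosing circle of a finite set is fixed by two of the points (as a diameter) or three (as a circumcircle).
The minimum enclosing circle is determined by three boundary points: A, B, C.
Their circumcentre is (-2, -2.05) with r² = 73.3025.
The farthest remaining point D is at distance² 0.0025 ≤ 73.3025.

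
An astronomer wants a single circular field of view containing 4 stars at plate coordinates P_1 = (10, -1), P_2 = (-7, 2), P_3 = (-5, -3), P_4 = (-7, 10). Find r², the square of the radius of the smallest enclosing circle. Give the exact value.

102.5

The minimum enclosing circle of a finite set is fixed by two of the points (as a diameter) or three (as a circumcircle).
The farthest pair is P_1–P_4 with squared distance 410. The circle on this segment as diameter has centre (1.5, 4.5) and r² = 410/4 = 102.5.
Check P_2: distance² to centre = 78.5 ≤ 102.5, so it lies inside.
All remaining points lie in this disk, and no smaller disk contains both endpoints, so this is the minimum enclosing circle.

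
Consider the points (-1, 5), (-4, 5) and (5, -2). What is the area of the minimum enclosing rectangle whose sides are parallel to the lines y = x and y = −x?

24

In coordinates u = x + y, v = x − y the rectangle is axis-aligned; the map (x,y)→(u,v) scales areas by 2.
u-values: 4, 1, 3; range = 4 − 1 = 3.
v-values: -6, -9, 7; range = 7 − (-9) = 16.
Area = (3 × 16) / 2 = 24.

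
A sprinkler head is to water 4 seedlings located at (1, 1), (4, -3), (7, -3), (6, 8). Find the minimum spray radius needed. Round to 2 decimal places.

5.61

By Welzl's lemma the MEC is supported by two points (diametrically opposite) or three points (on a circumcircle).
The minimum enclosing circle is determined by three boundary points: (4, -3), (7, -3), (6, 8).
Their circumcentre is (5.5, 53/22) with r² = 7625/242.
The farthest remaining point (1, 1) is at distance² 5381/242 ≤ 7625/242.
r = √(7625/242) ≈ 5.61.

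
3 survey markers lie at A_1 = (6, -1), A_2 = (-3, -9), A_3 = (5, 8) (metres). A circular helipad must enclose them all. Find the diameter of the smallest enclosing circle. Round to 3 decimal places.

Side lengths²: A_1A_2² = 145, A_1A_3² = 82, A_2A_3² = 353.
Since A_2A_3² = 353 ≥ 145 + 82 = 227, the angle opposite A_2A_3 is not acute, so the smallest enclosing circle has A_2A_3 as diameter.
Centre = midpoint of A_2A_3 = (1, -0.5), r² = 353/4 = 88.25.
Diameter = 2r = 2√(88.25) ≈ 18.788.

18.788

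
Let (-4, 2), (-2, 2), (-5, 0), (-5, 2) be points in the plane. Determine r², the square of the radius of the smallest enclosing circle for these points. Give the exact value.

3.25

A smallest enclosing disk is always determined by at most three of the input points on its boundary.
The farthest pair is (-2, 2)–(-5, 0) with squared distance 13. The circle on this segment as diameter has centre (-3.5, 1) and r² = 13/4 = 3.25.
Check (-4, 2): distance² to centre = 1.25 ≤ 3.25, so it lies inside.
All remaining points lie in this disk, and no smaller disk contains both endpoints, so this is the minimum enclosing circle.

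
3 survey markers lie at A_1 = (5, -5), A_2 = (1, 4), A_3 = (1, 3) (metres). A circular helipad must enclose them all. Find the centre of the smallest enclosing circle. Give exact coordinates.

(3, -0.5)

Side lengths²: A_1A_2² = 97, A_1A_3² = 80, A_2A_3² = 1.
Since A_1A_2² = 97 ≥ 80 + 1 = 81, the angle opposite A_1A_2 is not acute, so the smallest enclosing circle has A_1A_2 as diameter.
Centre = midpoint of A_1A_2 = (3, -0.5), r² = 97/4 = 24.25.
Centre = (3, -0.5).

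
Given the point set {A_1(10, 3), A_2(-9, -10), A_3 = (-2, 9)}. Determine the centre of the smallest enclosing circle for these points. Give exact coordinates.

(-2/9, -22/9)

Side lengths²: A_1A_2² = 530, A_1A_3² = 180, A_2A_3² = 410.
Since A_1A_2² = 530 < 410 + 180 = 590, the triangle is acute, so the smallest enclosing circle is the circumcircle.
Circumcentre = (-2/9, -22/9), r² = 10865/81.
Centre = (-2/9, -22/9).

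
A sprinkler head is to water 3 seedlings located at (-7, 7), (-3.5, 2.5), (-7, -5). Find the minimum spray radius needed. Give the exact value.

Call the three points A, B, C in the order given.
Side lengths²: AB² = 32.5, AC² = 144, BC² = 68.5.
Since AC² = 144 ≥ 68.5 + 32.5 = 101, the angle opposite AC is not acute, so the smallest enclosing circle has AC as diameter.
Centre = midpoint of AC = (-7, 1), r² = 144/4 = 36.
r = √36 = 6.

6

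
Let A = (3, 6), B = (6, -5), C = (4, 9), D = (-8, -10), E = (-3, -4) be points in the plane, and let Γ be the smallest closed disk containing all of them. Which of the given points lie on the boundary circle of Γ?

The farthest pair is C–D with squared distance 505. The circle on this segment as diameter has centre (-2, -0.5) and r² = 505/4 = 126.25.
Check A: distance² to centre = 67.25 ≤ 126.25, so it lies inside.
All remaining points lie in this disk, and no smaller disk contains both endpoints, so this is the minimum enclosing circle.
The points at distance exactly r from the centre are C, D — 2 points.

C, D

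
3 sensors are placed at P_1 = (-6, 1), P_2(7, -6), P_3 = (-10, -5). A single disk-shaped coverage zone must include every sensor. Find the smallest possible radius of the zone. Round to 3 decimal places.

Side lengths²: P_1P_2² = 218, P_1P_3² = 52, P_2P_3² = 290.
Since P_2P_3² = 290 ≥ 218 + 52 = 270, the angle opposite P_2P_3 is not acute, so the smallest enclosing circle has P_2P_3 as diameter.
Centre = midpoint of P_2P_3 = (-1.5, -5.5), r² = 290/4 = 72.5.
r = √(72.5) ≈ 8.515.

8.515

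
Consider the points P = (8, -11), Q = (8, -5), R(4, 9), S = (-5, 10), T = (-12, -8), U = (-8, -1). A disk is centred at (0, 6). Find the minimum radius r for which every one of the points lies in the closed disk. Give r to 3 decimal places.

The required radius is the distance from (0, 6) to the farthest point.
Squared distances: 353, 185, 25, 41, 340, 113.
Maximum is 353, attained at P.
r = √353 ≈ 18.788.

18.788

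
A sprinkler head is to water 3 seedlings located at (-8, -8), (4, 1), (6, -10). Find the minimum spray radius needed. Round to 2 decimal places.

7.91

Call the three points A, B, C in the order given.
Side lengths²: AB² = 225, AC² = 200, BC² = 125.
Since AB² = 225 < 200 + 125 = 325, the triangle is acute, so the smallest enclosing circle is the circumcircle.
Circumcentre = (-0.5, -5.5), r² = 62.5.
r = √(62.5) ≈ 7.91.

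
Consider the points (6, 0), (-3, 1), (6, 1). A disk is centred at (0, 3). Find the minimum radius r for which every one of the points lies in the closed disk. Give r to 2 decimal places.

6.71

The required radius is the distance from (0, 3) to the farthest point.
Squared distances: 45, 13, 40.
Maximum is 45, attained at (6, 0).
r = √45 ≈ 6.71.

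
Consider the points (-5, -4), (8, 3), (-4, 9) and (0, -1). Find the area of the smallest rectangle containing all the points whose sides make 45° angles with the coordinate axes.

180

In coordinates u = x + y, v = x − y the rectangle is axis-aligned; the map (x,y)→(u,v) scales areas by 2.
u-values: -9, 11, 5, -1; range = 11 − (-9) = 20.
v-values: -1, 5, -13, 1; range = 5 − (-13) = 18.
Area = (20 × 18) / 2 = 180.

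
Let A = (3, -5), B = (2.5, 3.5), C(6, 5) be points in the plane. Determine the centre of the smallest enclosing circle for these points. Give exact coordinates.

Side lengths²: AB² = 72.5, AC² = 109, BC² = 14.5.
Since AC² = 109 ≥ 72.5 + 14.5 = 87, the angle opposite AC is not acute, so the smallest enclosing circle has AC as diameter.
Centre = midpoint of AC = (4.5, 0), r² = 109/4 = 27.25.
Centre = (4.5, 0).

(4.5, 0)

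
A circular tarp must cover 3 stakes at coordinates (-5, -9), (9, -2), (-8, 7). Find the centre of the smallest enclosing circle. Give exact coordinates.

(-11/14, 1/14)

Call the three points A, B, C in the order given.
Side lengths²: AB² = 245, AC² = 265, BC² = 370.
Since BC² = 370 < 265 + 245 = 510, the triangle is acute, so the smallest enclosing circle is the circumcircle.
Circumcentre = (-11/14, 1/14), r² = 9805/98.
Centre = (-11/14, 1/14).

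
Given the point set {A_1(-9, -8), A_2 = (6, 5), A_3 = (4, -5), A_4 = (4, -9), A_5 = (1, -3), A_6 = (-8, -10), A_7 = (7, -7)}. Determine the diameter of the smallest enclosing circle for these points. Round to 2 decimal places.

By Welzl's lemma the MEC is supported by two points (diametrically opposite) or three points (on a circumcircle).
The farthest pair is A_2–A_6 with squared distance 421. The circle on this segment as diameter has centre (-1, -2.5) and r² = 421/4 = 105.25.
Check A_1: distance² to centre = 94.25 ≤ 105.25, so it lies inside.
All remaining points lie in this disk, and no smaller disk contains both endpoints, so this is the minimum enclosing circle.
Diameter = 2r = 2√(105.25) ≈ 20.52.

20.52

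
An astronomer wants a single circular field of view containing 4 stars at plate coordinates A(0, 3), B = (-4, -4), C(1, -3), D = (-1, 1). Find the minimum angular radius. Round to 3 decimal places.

4.031

A smallest enclosing disk is always determined by at most three of the input points on its boundary.
The farthest pair is A–B with squared distance 65. The circle on this segment as diameter has centre (-2, -0.5) and r² = 65/4 = 16.25.
Check C: distance² to centre = 15.25 ≤ 16.25, so it lies inside.
All remaining points lie in this disk, and no smaller disk contains both endpoints, so this is the minimum enclosing circle.
r = √(16.25) ≈ 4.031.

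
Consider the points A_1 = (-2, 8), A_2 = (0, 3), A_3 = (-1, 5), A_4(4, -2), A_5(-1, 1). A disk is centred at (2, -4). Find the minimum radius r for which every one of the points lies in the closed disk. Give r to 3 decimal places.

The required radius is the distance from (2, -4) to the farthest point.
Squared distances: 160, 53, 90, 8, 34.
Maximum is 160, attained at A_1.
r = √160 ≈ 12.649.

12.649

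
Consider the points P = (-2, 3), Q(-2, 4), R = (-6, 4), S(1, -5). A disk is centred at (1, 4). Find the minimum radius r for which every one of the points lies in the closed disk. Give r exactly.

9

The required radius is the distance from (1, 4) to the farthest point.
Squared distances: 10, 9, 49, 81.
Maximum is 81, attained at S.
r = √81 = 9.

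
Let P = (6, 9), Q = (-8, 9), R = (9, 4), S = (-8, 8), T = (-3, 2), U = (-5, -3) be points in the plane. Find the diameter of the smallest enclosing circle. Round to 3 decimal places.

The minimum enclosing circle is determined by three boundary points: Q, R, U.
Their circumcentre is (-1/18, 83/18) with r² = 13345/162.
The farthest remaining point S is at distance² 12085/162 ≤ 13345/162.
Diameter = 2r = 2√(13345/162) ≈ 18.152.

18.152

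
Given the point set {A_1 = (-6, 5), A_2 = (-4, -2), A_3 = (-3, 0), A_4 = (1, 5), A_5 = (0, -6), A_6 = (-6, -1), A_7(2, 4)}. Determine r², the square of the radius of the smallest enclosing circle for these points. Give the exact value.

9577/242

The minimum enclosing circle of a finite set is fixed by two of the points (as a diameter) or three (as a circumcircle).
The minimum enclosing circle is determined by three boundary points: A_1, A_4, A_5.
Their circumcentre is (-2.5, -5/22) with r² = 9577/242.
The farthest remaining point A_7 is at distance² 9225/242 ≤ 9577/242.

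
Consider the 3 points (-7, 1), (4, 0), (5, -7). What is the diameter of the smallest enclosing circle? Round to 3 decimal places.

14.422

Call the three points A, B, C in the order given.
Side lengths²: AB² = 122, AC² = 208, BC² = 50.
Since AC² = 208 ≥ 122 + 50 = 172, the angle opposite AC is not acute, so the smallest enclosing circle has AC as diameter.
Centre = midpoint of AC = (-1, -3), r² = 208/4 = 52.
Diameter = 2r = 2√52 ≈ 14.422.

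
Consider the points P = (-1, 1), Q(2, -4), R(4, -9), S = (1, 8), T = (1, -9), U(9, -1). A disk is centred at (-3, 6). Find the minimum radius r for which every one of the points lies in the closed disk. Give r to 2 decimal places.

16.55

The required radius is the distance from (-3, 6) to the farthest point.
Squared distances: 29, 125, 274, 20, 241, 193.
Maximum is 274, attained at R.
r = √274 ≈ 16.55.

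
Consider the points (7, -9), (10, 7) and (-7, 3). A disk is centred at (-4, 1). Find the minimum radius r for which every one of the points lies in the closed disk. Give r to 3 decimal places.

15.232

The required radius is the distance from (-4, 1) to the farthest point.
Squared distances: 221, 232, 13.
Maximum is 232, attained at (10, 7).
r = √232 ≈ 15.232.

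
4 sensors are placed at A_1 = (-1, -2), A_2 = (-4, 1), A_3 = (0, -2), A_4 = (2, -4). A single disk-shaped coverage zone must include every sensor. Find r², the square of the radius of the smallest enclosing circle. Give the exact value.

By Welzl's lemma the MEC is supported by two points (diametrically opposite) or three points (on a circumcircle).
The farthest pair is A_2–A_4 with squared distance 61. The circle on this segment as diameter has centre (-1, -1.5) and r² = 61/4 = 15.25.
Check A_1: distance² to centre = 0.25 ≤ 15.25, so it lies inside.
All remaining points lie in this disk, and no smaller disk contains both endpoints, so this is the minimum enclosing circle.

15.25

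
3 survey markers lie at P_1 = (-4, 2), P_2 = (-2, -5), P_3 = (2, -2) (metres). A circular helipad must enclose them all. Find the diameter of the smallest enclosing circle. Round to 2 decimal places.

Side lengths²: P_1P_2² = 53, P_1P_3² = 52, P_2P_3² = 25.
Since P_1P_2² = 53 < 52 + 25 = 77, the triangle is acute, so the smallest enclosing circle is the circumcircle.
Circumcentre = (-30/17, -39/34), r² = 17225/1156.
Diameter = 2r = 2√(17225/1156) ≈ 7.72.

7.72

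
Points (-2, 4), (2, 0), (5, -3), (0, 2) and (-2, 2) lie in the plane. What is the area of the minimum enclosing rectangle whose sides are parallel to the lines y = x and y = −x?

14

In coordinates u = x + y, v = x − y the rectangle is axis-aligned; the map (x,y)→(u,v) scales areas by 2.
u-values: 2, 2, 2, 2, 0; range = 2 − 0 = 2.
v-values: -6, 2, 8, -2, -4; range = 8 − (-6) = 14.
Area = (2 × 14) / 2 = 14.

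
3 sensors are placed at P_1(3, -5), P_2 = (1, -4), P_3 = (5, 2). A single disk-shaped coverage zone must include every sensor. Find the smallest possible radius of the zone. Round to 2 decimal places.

Side lengths²: P_1P_2² = 5, P_1P_3² = 53, P_2P_3² = 52.
Since P_1P_3² = 53 < 52 + 5 = 57, the triangle is acute, so the smallest enclosing circle is the circumcircle.
Circumcentre = (3.5625, -1.375), r² = 13.45703125.
r = √(13.45703125) ≈ 3.67.

3.67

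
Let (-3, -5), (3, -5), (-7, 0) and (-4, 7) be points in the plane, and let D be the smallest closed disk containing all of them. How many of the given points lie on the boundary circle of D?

2

By Welzl's lemma the MEC is supported by two points (diametrically opposite) or three points (on a circumcircle).
The farthest pair is (3, -5)–(-4, 7) with squared distance 193. The circle on this segment as diameter has centre (-0.5, 1) and r² = 193/4 = 48.25.
Check (-3, -5): distance² to centre = 42.25 ≤ 48.25, so it lies inside.
All remaining points lie in this disk, and no smaller disk contains both endpoints, so this is the minimum enclosing circle.
The points at distance exactly r from the centre are (3, -5), (-4, 7) — 2 points.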